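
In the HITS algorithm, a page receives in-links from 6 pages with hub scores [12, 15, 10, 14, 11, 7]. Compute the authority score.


Authority = sum of hub scores of in-linkers
In-link 1: hub score = 12
In-link 2: hub score = 15
In-link 3: hub score = 10
In-link 4: hub score = 14
In-link 5: hub score = 11
In-link 6: hub score = 7
Authority = 12 + 15 + 10 + 14 + 11 + 7 = 69

69


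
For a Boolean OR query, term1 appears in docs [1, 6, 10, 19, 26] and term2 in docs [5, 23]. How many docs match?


Boolean OR: find union of posting lists
term1 docs: [1, 6, 10, 19, 26]
term2 docs: [5, 23]
Union: [1, 5, 6, 10, 19, 23, 26]
|union| = 7

7


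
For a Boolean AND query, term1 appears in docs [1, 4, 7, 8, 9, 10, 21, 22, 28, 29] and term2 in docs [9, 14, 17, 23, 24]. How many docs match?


Boolean AND: find intersection of posting lists
term1 docs: [1, 4, 7, 8, 9, 10, 21, 22, 28, 29]
term2 docs: [9, 14, 17, 23, 24]
Intersection: [9]
|intersection| = 1

1


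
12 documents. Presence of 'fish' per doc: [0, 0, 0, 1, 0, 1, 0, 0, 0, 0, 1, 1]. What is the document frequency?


Checking each document for 'fish':
Doc 1: absent
Doc 2: absent
Doc 3: absent
Doc 4: present
Doc 5: absent
Doc 6: present
Doc 7: absent
Doc 8: absent
Doc 9: absent
Doc 10: absent
Doc 11: present
Doc 12: present
df = sum of presences = 0 + 0 + 0 + 1 + 0 + 1 + 0 + 0 + 0 + 0 + 1 + 1 = 4

4


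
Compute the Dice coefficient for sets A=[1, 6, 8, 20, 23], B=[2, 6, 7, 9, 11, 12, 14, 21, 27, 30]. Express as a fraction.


A intersect B = [6]
|A intersect B| = 1
|A| = 5, |B| = 10
Dice = 2*1 / (5+10)
= 2 / 15 = 2/15

2/15


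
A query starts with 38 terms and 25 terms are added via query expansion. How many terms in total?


Original terms: 38
Expansion terms: 25
Total = 38 + 25 = 63

63


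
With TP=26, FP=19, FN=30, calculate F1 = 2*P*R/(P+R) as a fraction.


F1 = 2 * P * R / (P + R)
P = TP/(TP+FP) = 26/45 = 26/45
R = TP/(TP+FN) = 26/56 = 13/28
2 * P * R = 2 * 26/45 * 13/28 = 169/315
P + R = 26/45 + 13/28 = 1313/1260
F1 = 169/315 / 1313/1260 = 52/101

52/101


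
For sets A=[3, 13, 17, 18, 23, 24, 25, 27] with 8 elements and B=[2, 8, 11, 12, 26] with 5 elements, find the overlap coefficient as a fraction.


A intersect B = []
|A intersect B| = 0
min(|A|, |B|) = min(8, 5) = 5
Overlap = 0 / 5 = 0

0


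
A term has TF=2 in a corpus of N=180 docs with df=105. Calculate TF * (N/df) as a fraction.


TF * (N/df)
= 2 * (180/105)
= 2 * 12/7
= 24/7

24/7


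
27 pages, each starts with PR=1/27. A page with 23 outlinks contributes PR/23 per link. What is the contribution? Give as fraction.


Initial PR = 1/27 = 1/27
Outlinks = 23
Contribution per link = PR / outlinks
= 1/27 / 23
= 1/621

1/621


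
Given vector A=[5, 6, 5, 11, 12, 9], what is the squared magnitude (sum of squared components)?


|A|^2 = sum of squared components
A[0]^2 = 5^2 = 25
A[1]^2 = 6^2 = 36
A[2]^2 = 5^2 = 25
A[3]^2 = 11^2 = 121
A[4]^2 = 12^2 = 144
A[5]^2 = 9^2 = 81
Sum = 25 + 36 + 25 + 121 + 144 + 81 = 432

432


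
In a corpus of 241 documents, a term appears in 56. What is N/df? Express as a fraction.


IDF ratio = N / df
= 241 / 56
= 241/56

241/56


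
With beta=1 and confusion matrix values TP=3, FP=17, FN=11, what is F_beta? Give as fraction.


P = TP/(TP+FP) = 3/20 = 3/20
R = TP/(TP+FN) = 3/14 = 3/14
beta^2 = 1^2 = 1
(1 + beta^2) = 2
Numerator = (1+beta^2)*P*R = 9/140
Denominator = beta^2*P + R = 3/20 + 3/14 = 51/140
F_beta = 3/17

3/17


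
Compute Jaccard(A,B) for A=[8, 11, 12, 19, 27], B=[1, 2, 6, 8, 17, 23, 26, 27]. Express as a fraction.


A intersect B = [8, 27]
|A intersect B| = 2
A union B = [1, 2, 6, 8, 11, 12, 17, 19, 23, 26, 27]
|A union B| = 11
Jaccard = 2/11 = 2/11

2/11


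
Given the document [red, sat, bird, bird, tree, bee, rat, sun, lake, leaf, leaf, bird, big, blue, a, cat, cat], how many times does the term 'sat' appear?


Document has 17 words
Scanning for 'sat':
Found at positions: [1]
Count = 1

1


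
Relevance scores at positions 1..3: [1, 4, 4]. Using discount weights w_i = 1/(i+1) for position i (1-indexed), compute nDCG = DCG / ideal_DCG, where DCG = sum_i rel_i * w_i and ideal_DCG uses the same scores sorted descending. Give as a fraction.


Position discount weights w_i = 1/(i+1) for i=1..3:
Weights = [1/2, 1/3, 1/4]
Actual relevance: [1, 4, 4]
DCG = 1/2 + 4/3 + 4/4 = 17/6
Ideal relevance (sorted desc): [4, 4, 1]
Ideal DCG = 4/2 + 4/3 + 1/4 = 43/12
nDCG = DCG / ideal_DCG = 17/6 / 43/12 = 34/43

34/43


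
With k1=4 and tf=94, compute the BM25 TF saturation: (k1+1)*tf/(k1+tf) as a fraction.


BM25 TF component = (k1+1)*tf / (k1+tf)
k1 = 4, tf = 94
Numerator = (4+1)*94 = 470
Denominator = 4 + 94 = 98
= 470/98 = 235/49

235/49


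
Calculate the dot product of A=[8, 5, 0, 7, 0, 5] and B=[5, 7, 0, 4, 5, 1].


Dot product = sum of element-wise products
A[0]*B[0] = 8*5 = 40
A[1]*B[1] = 5*7 = 35
A[2]*B[2] = 0*0 = 0
A[3]*B[3] = 7*4 = 28
A[4]*B[4] = 0*5 = 0
A[5]*B[5] = 5*1 = 5
Sum = 40 + 35 + 0 + 28 + 0 + 5 = 108

108


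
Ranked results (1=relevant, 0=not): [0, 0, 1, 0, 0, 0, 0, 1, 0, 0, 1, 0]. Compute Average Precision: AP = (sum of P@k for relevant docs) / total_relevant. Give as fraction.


Computing P@k for each relevant position:
Position 1: not relevant
Position 2: not relevant
Position 3: relevant, P@3 = 1/3 = 1/3
Position 4: not relevant
Position 5: not relevant
Position 6: not relevant
Position 7: not relevant
Position 8: relevant, P@8 = 2/8 = 1/4
Position 9: not relevant
Position 10: not relevant
Position 11: relevant, P@11 = 3/11 = 3/11
Position 12: not relevant
Sum of P@k = 1/3 + 1/4 + 3/11 = 113/132
AP = 113/132 / 3 = 113/396

113/396


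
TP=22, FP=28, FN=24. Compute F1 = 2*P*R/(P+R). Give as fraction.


F1 = 2 * P * R / (P + R)
P = TP/(TP+FP) = 22/50 = 11/25
R = TP/(TP+FN) = 22/46 = 11/23
2 * P * R = 2 * 11/25 * 11/23 = 242/575
P + R = 11/25 + 11/23 = 528/575
F1 = 242/575 / 528/575 = 11/24

11/24


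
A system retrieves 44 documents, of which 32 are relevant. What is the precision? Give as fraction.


Precision = relevant_retrieved / total_retrieved
= 32 / 44
= 32 / (32 + 12)
= 8/11

8/11


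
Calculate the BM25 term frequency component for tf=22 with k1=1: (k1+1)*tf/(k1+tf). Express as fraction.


BM25 TF component = (k1+1)*tf / (k1+tf)
k1 = 1, tf = 22
Numerator = (1+1)*22 = 44
Denominator = 1 + 22 = 23
= 44/23 = 44/23

44/23


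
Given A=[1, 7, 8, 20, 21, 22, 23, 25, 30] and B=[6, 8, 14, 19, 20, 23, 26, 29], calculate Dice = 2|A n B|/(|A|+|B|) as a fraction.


A intersect B = [8, 20, 23]
|A intersect B| = 3
|A| = 9, |B| = 8
Dice = 2*3 / (9+8)
= 6 / 17 = 6/17

6/17


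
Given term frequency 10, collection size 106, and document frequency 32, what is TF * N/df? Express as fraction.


TF * (N/df)
= 10 * (106/32)
= 10 * 53/16
= 265/8

265/8


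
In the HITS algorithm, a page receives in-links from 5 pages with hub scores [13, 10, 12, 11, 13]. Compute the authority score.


Authority = sum of hub scores of in-linkers
In-link 1: hub score = 13
In-link 2: hub score = 10
In-link 3: hub score = 12
In-link 4: hub score = 11
In-link 5: hub score = 13
Authority = 13 + 10 + 12 + 11 + 13 = 59

59


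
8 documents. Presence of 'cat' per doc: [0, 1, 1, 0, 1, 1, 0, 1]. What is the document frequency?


Checking each document for 'cat':
Doc 1: absent
Doc 2: present
Doc 3: present
Doc 4: absent
Doc 5: present
Doc 6: present
Doc 7: absent
Doc 8: present
df = sum of presences = 0 + 1 + 1 + 0 + 1 + 1 + 0 + 1 = 5

5


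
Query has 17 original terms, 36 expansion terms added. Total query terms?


Original terms: 17
Expansion terms: 36
Total = 17 + 36 = 53

53


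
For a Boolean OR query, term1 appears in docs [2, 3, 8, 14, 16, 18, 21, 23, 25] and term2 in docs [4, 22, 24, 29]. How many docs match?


Boolean OR: find union of posting lists
term1 docs: [2, 3, 8, 14, 16, 18, 21, 23, 25]
term2 docs: [4, 22, 24, 29]
Union: [2, 3, 4, 8, 14, 16, 18, 21, 22, 23, 24, 25, 29]
|union| = 13

13


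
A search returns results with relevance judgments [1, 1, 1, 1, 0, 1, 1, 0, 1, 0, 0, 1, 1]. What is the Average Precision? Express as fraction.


Computing P@k for each relevant position:
Position 1: relevant, P@1 = 1/1 = 1
Position 2: relevant, P@2 = 2/2 = 1
Position 3: relevant, P@3 = 3/3 = 1
Position 4: relevant, P@4 = 4/4 = 1
Position 5: not relevant
Position 6: relevant, P@6 = 5/6 = 5/6
Position 7: relevant, P@7 = 6/7 = 6/7
Position 8: not relevant
Position 9: relevant, P@9 = 7/9 = 7/9
Position 10: not relevant
Position 11: not relevant
Position 12: relevant, P@12 = 8/12 = 2/3
Position 13: relevant, P@13 = 9/13 = 9/13
Sum of P@k = 1 + 1 + 1 + 1 + 5/6 + 6/7 + 7/9 + 2/3 + 9/13 = 12821/1638
AP = 12821/1638 / 9 = 12821/14742

12821/14742


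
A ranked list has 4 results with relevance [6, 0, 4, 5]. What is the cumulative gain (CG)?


Cumulative Gain = sum of relevance scores
Position 1: rel=6, running sum=6
Position 2: rel=0, running sum=6
Position 3: rel=4, running sum=10
Position 4: rel=5, running sum=15
CG = 15

15


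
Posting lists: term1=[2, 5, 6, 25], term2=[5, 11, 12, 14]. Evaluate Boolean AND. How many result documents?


Boolean AND: find intersection of posting lists
term1 docs: [2, 5, 6, 25]
term2 docs: [5, 11, 12, 14]
Intersection: [5]
|intersection| = 1

1


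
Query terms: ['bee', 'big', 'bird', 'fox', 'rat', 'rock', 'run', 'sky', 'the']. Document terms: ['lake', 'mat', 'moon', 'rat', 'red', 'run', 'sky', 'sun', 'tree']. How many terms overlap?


Query terms: ['bee', 'big', 'bird', 'fox', 'rat', 'rock', 'run', 'sky', 'the']
Document terms: ['lake', 'mat', 'moon', 'rat', 'red', 'run', 'sky', 'sun', 'tree']
Common terms: ['rat', 'run', 'sky']
Overlap count = 3

3


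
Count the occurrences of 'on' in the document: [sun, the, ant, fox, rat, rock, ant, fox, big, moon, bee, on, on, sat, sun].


Document has 15 words
Scanning for 'on':
Found at positions: [11, 12]
Count = 2

2


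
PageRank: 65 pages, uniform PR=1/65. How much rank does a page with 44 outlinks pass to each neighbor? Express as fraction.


Initial PR = 1/65 = 1/65
Outlinks = 44
Contribution per link = PR / outlinks
= 1/65 / 44
= 1/2860

1/2860


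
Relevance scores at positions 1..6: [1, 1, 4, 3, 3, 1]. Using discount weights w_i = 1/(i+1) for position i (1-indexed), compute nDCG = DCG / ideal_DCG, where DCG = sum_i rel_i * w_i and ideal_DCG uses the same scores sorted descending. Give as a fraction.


Position discount weights w_i = 1/(i+1) for i=1..6:
Weights = [1/2, 1/3, 1/4, 1/5, 1/6, 1/7]
Actual relevance: [1, 1, 4, 3, 3, 1]
DCG = 1/2 + 1/3 + 4/4 + 3/5 + 3/6 + 1/7 = 323/105
Ideal relevance (sorted desc): [4, 3, 3, 1, 1, 1]
Ideal DCG = 4/2 + 3/3 + 3/4 + 1/5 + 1/6 + 1/7 = 1789/420
nDCG = DCG / ideal_DCG = 323/105 / 1789/420 = 1292/1789

1292/1789


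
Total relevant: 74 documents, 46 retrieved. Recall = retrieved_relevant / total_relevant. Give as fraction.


Recall = retrieved_relevant / total_relevant
= 46 / 74
= 46 / (46 + 28)
= 23/37

23/37


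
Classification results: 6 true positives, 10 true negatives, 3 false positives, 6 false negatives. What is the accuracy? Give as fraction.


Accuracy = (TP + TN) / (TP + TN + FP + FN)
TP + TN = 6 + 10 = 16
Total = 6 + 10 + 3 + 6 = 25
Accuracy = 16 / 25 = 16/25

16/25


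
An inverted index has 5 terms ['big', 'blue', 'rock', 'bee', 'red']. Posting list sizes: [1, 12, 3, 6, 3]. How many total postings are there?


Summing posting list sizes:
'big': 1 postings
'blue': 12 postings
'rock': 3 postings
'bee': 6 postings
'red': 3 postings
Total = 1 + 12 + 3 + 6 + 3 = 25

25


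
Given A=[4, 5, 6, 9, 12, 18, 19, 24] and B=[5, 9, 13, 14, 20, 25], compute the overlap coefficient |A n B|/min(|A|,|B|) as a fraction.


A intersect B = [5, 9]
|A intersect B| = 2
min(|A|, |B|) = min(8, 6) = 6
Overlap = 2 / 6 = 1/3

1/3


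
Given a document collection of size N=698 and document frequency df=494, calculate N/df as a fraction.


IDF ratio = N / df
= 698 / 494
= 349/247

349/247


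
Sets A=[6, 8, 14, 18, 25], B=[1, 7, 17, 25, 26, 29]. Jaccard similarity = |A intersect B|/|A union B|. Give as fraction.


A intersect B = [25]
|A intersect B| = 1
A union B = [1, 6, 7, 8, 14, 17, 18, 25, 26, 29]
|A union B| = 10
Jaccard = 1/10 = 1/10

1/10


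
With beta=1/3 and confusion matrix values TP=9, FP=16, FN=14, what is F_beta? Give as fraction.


P = TP/(TP+FP) = 9/25 = 9/25
R = TP/(TP+FN) = 9/23 = 9/23
beta^2 = 1/3^2 = 1/9
(1 + beta^2) = 10/9
Numerator = (1+beta^2)*P*R = 18/115
Denominator = beta^2*P + R = 1/25 + 9/23 = 248/575
F_beta = 45/124

45/124


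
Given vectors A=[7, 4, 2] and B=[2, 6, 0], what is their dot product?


Dot product = sum of element-wise products
A[0]*B[0] = 7*2 = 14
A[1]*B[1] = 4*6 = 24
A[2]*B[2] = 2*0 = 0
Sum = 14 + 24 + 0 = 38

38


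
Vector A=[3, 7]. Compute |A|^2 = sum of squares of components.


|A|^2 = sum of squared components
A[0]^2 = 3^2 = 9
A[1]^2 = 7^2 = 49
Sum = 9 + 49 = 58

58


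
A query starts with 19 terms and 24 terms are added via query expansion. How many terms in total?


Original terms: 19
Expansion terms: 24
Total = 19 + 24 = 43

43


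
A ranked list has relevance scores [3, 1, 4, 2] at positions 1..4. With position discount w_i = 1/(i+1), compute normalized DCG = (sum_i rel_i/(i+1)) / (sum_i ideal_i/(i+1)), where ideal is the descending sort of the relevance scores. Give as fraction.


Position discount weights w_i = 1/(i+1) for i=1..4:
Weights = [1/2, 1/3, 1/4, 1/5]
Actual relevance: [3, 1, 4, 2]
DCG = 3/2 + 1/3 + 4/4 + 2/5 = 97/30
Ideal relevance (sorted desc): [4, 3, 2, 1]
Ideal DCG = 4/2 + 3/3 + 2/4 + 1/5 = 37/10
nDCG = DCG / ideal_DCG = 97/30 / 37/10 = 97/111

97/111


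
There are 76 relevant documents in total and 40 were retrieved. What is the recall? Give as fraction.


Recall = retrieved_relevant / total_relevant
= 40 / 76
= 40 / (40 + 36)
= 10/19

10/19


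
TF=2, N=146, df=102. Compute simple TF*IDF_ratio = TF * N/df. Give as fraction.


TF * (N/df)
= 2 * (146/102)
= 2 * 73/51
= 146/51

146/51


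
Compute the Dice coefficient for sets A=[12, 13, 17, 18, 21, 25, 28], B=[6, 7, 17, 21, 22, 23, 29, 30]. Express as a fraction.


A intersect B = [17, 21]
|A intersect B| = 2
|A| = 7, |B| = 8
Dice = 2*2 / (7+8)
= 4 / 15 = 4/15

4/15


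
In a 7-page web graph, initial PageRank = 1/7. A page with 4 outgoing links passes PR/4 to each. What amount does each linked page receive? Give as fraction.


Initial PR = 1/7 = 1/7
Outlinks = 4
Contribution per link = PR / outlinks
= 1/7 / 4
= 1/28

1/28


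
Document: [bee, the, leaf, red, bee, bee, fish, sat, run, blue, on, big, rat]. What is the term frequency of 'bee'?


Document has 13 words
Scanning for 'bee':
Found at positions: [0, 4, 5]
Count = 3

3


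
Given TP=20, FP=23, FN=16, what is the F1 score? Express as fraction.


F1 = 2 * P * R / (P + R)
P = TP/(TP+FP) = 20/43 = 20/43
R = TP/(TP+FN) = 20/36 = 5/9
2 * P * R = 2 * 20/43 * 5/9 = 200/387
P + R = 20/43 + 5/9 = 395/387
F1 = 200/387 / 395/387 = 40/79

40/79


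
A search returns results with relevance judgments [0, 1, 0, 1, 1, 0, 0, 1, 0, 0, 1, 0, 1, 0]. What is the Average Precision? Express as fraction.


Computing P@k for each relevant position:
Position 1: not relevant
Position 2: relevant, P@2 = 1/2 = 1/2
Position 3: not relevant
Position 4: relevant, P@4 = 2/4 = 1/2
Position 5: relevant, P@5 = 3/5 = 3/5
Position 6: not relevant
Position 7: not relevant
Position 8: relevant, P@8 = 4/8 = 1/2
Position 9: not relevant
Position 10: not relevant
Position 11: relevant, P@11 = 5/11 = 5/11
Position 12: not relevant
Position 13: relevant, P@13 = 6/13 = 6/13
Position 14: not relevant
Sum of P@k = 1/2 + 1/2 + 3/5 + 1/2 + 5/11 + 6/13 = 4313/1430
AP = 4313/1430 / 6 = 4313/8580

4313/8580


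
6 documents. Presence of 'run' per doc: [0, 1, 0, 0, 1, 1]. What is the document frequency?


Checking each document for 'run':
Doc 1: absent
Doc 2: present
Doc 3: absent
Doc 4: absent
Doc 5: present
Doc 6: present
df = sum of presences = 0 + 1 + 0 + 0 + 1 + 1 = 3

3


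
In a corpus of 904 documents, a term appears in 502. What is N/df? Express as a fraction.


IDF ratio = N / df
= 904 / 502
= 452/251

452/251


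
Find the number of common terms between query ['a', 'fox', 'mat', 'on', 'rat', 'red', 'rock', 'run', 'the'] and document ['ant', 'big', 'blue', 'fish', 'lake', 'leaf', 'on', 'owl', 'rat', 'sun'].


Query terms: ['a', 'fox', 'mat', 'on', 'rat', 'red', 'rock', 'run', 'the']
Document terms: ['ant', 'big', 'blue', 'fish', 'lake', 'leaf', 'on', 'owl', 'rat', 'sun']
Common terms: ['on', 'rat']
Overlap count = 2

2


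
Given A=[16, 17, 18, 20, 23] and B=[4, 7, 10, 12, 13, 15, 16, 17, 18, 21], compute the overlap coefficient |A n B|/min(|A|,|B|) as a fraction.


A intersect B = [16, 17, 18]
|A intersect B| = 3
min(|A|, |B|) = min(5, 10) = 5
Overlap = 3 / 5 = 3/5

3/5


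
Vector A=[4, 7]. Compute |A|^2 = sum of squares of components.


|A|^2 = sum of squared components
A[0]^2 = 4^2 = 16
A[1]^2 = 7^2 = 49
Sum = 16 + 49 = 65

65


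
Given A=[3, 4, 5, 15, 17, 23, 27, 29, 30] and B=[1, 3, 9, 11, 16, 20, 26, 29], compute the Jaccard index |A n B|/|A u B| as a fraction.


A intersect B = [3, 29]
|A intersect B| = 2
A union B = [1, 3, 4, 5, 9, 11, 15, 16, 17, 20, 23, 26, 27, 29, 30]
|A union B| = 15
Jaccard = 2/15 = 2/15

2/15


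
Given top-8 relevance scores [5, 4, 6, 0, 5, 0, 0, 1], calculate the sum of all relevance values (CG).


Cumulative Gain = sum of relevance scores
Position 1: rel=5, running sum=5
Position 2: rel=4, running sum=9
Position 3: rel=6, running sum=15
Position 4: rel=0, running sum=15
Position 5: rel=5, running sum=20
Position 6: rel=0, running sum=20
Position 7: rel=0, running sum=20
Position 8: rel=1, running sum=21
CG = 21

21


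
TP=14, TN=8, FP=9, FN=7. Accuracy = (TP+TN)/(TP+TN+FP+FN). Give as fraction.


Accuracy = (TP + TN) / (TP + TN + FP + FN)
TP + TN = 14 + 8 = 22
Total = 14 + 8 + 9 + 7 = 38
Accuracy = 22 / 38 = 11/19

11/19


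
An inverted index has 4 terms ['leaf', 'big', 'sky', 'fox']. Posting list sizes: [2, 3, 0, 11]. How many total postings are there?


Summing posting list sizes:
'leaf': 2 postings
'big': 3 postings
'sky': 0 postings
'fox': 11 postings
Total = 2 + 3 + 0 + 11 = 16

16


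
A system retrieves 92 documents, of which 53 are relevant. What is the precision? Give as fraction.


Precision = relevant_retrieved / total_retrieved
= 53 / 92
= 53 / (53 + 39)
= 53/92

53/92


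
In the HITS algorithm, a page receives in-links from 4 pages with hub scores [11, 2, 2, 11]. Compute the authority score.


Authority = sum of hub scores of in-linkers
In-link 1: hub score = 11
In-link 2: hub score = 2
In-link 3: hub score = 2
In-link 4: hub score = 11
Authority = 11 + 2 + 2 + 11 = 26

26


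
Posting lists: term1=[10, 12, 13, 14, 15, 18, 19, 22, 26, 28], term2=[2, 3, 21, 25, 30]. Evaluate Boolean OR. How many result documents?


Boolean OR: find union of posting lists
term1 docs: [10, 12, 13, 14, 15, 18, 19, 22, 26, 28]
term2 docs: [2, 3, 21, 25, 30]
Union: [2, 3, 10, 12, 13, 14, 15, 18, 19, 21, 22, 25, 26, 28, 30]
|union| = 15

15


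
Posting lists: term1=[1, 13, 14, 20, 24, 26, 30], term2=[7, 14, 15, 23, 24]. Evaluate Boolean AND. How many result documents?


Boolean AND: find intersection of posting lists
term1 docs: [1, 13, 14, 20, 24, 26, 30]
term2 docs: [7, 14, 15, 23, 24]
Intersection: [14, 24]
|intersection| = 2

2


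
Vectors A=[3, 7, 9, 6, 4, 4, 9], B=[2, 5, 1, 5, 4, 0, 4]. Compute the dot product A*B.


Dot product = sum of element-wise products
A[0]*B[0] = 3*2 = 6
A[1]*B[1] = 7*5 = 35
A[2]*B[2] = 9*1 = 9
A[3]*B[3] = 6*5 = 30
A[4]*B[4] = 4*4 = 16
A[5]*B[5] = 4*0 = 0
A[6]*B[6] = 9*4 = 36
Sum = 6 + 35 + 9 + 30 + 16 + 0 + 36 = 132

132


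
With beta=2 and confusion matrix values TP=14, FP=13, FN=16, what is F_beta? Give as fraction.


P = TP/(TP+FP) = 14/27 = 14/27
R = TP/(TP+FN) = 14/30 = 7/15
beta^2 = 2^2 = 4
(1 + beta^2) = 5
Numerator = (1+beta^2)*P*R = 98/81
Denominator = beta^2*P + R = 56/27 + 7/15 = 343/135
F_beta = 10/21

10/21


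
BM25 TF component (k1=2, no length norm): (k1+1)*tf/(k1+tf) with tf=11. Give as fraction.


BM25 TF component = (k1+1)*tf / (k1+tf)
k1 = 2, tf = 11
Numerator = (2+1)*11 = 33
Denominator = 2 + 11 = 13
= 33/13 = 33/13

33/13


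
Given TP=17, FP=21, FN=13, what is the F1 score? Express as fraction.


F1 = 2 * P * R / (P + R)
P = TP/(TP+FP) = 17/38 = 17/38
R = TP/(TP+FN) = 17/30 = 17/30
2 * P * R = 2 * 17/38 * 17/30 = 289/570
P + R = 17/38 + 17/30 = 289/285
F1 = 289/570 / 289/285 = 1/2

1/2


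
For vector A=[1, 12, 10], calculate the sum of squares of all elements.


|A|^2 = sum of squared components
A[0]^2 = 1^2 = 1
A[1]^2 = 12^2 = 144
A[2]^2 = 10^2 = 100
Sum = 1 + 144 + 100 = 245

245


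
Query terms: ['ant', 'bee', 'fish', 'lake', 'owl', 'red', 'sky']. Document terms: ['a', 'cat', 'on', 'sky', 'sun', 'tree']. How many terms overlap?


Query terms: ['ant', 'bee', 'fish', 'lake', 'owl', 'red', 'sky']
Document terms: ['a', 'cat', 'on', 'sky', 'sun', 'tree']
Common terms: ['sky']
Overlap count = 1

1


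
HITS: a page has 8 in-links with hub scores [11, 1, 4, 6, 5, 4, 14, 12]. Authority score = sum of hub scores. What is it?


Authority = sum of hub scores of in-linkers
In-link 1: hub score = 11
In-link 2: hub score = 1
In-link 3: hub score = 4
In-link 4: hub score = 6
In-link 5: hub score = 5
In-link 6: hub score = 4
In-link 7: hub score = 14
In-link 8: hub score = 12
Authority = 11 + 1 + 4 + 6 + 5 + 4 + 14 + 12 = 57

57


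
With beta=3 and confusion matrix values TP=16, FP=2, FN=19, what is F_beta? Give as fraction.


P = TP/(TP+FP) = 16/18 = 8/9
R = TP/(TP+FN) = 16/35 = 16/35
beta^2 = 3^2 = 9
(1 + beta^2) = 10
Numerator = (1+beta^2)*P*R = 256/63
Denominator = beta^2*P + R = 8 + 16/35 = 296/35
F_beta = 160/333

160/333


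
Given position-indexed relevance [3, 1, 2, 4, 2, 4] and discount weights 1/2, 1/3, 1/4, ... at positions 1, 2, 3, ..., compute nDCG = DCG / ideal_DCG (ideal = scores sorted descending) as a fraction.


Position discount weights w_i = 1/(i+1) for i=1..6:
Weights = [1/2, 1/3, 1/4, 1/5, 1/6, 1/7]
Actual relevance: [3, 1, 2, 4, 2, 4]
DCG = 3/2 + 1/3 + 2/4 + 4/5 + 2/6 + 4/7 = 424/105
Ideal relevance (sorted desc): [4, 4, 3, 2, 2, 1]
Ideal DCG = 4/2 + 4/3 + 3/4 + 2/5 + 2/6 + 1/7 = 2083/420
nDCG = DCG / ideal_DCG = 424/105 / 2083/420 = 1696/2083

1696/2083


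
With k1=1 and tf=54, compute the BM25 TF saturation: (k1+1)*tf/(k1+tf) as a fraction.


BM25 TF component = (k1+1)*tf / (k1+tf)
k1 = 1, tf = 54
Numerator = (1+1)*54 = 108
Denominator = 1 + 54 = 55
= 108/55 = 108/55

108/55


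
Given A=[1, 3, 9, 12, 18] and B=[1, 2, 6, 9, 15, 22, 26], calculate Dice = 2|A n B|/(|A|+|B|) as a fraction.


A intersect B = [1, 9]
|A intersect B| = 2
|A| = 5, |B| = 7
Dice = 2*2 / (5+7)
= 4 / 12 = 1/3

1/3


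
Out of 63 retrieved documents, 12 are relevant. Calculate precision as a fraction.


Precision = relevant_retrieved / total_retrieved
= 12 / 63
= 12 / (12 + 51)
= 4/21

4/21


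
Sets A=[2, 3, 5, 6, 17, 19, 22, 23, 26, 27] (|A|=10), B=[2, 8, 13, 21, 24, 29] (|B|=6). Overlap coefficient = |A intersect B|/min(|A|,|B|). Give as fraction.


A intersect B = [2]
|A intersect B| = 1
min(|A|, |B|) = min(10, 6) = 6
Overlap = 1 / 6 = 1/6

1/6


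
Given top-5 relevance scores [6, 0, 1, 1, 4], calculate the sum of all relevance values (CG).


Cumulative Gain = sum of relevance scores
Position 1: rel=6, running sum=6
Position 2: rel=0, running sum=6
Position 3: rel=1, running sum=7
Position 4: rel=1, running sum=8
Position 5: rel=4, running sum=12
CG = 12

12


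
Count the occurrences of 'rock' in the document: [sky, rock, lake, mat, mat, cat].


Document has 6 words
Scanning for 'rock':
Found at positions: [1]
Count = 1

1


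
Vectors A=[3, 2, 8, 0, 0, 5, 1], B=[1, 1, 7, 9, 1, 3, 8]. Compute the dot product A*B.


Dot product = sum of element-wise products
A[0]*B[0] = 3*1 = 3
A[1]*B[1] = 2*1 = 2
A[2]*B[2] = 8*7 = 56
A[3]*B[3] = 0*9 = 0
A[4]*B[4] = 0*1 = 0
A[5]*B[5] = 5*3 = 15
A[6]*B[6] = 1*8 = 8
Sum = 3 + 2 + 56 + 0 + 0 + 15 + 8 = 84

84


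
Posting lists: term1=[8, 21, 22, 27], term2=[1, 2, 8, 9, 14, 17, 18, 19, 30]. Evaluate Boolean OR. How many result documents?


Boolean OR: find union of posting lists
term1 docs: [8, 21, 22, 27]
term2 docs: [1, 2, 8, 9, 14, 17, 18, 19, 30]
Union: [1, 2, 8, 9, 14, 17, 18, 19, 21, 22, 27, 30]
|union| = 12

12


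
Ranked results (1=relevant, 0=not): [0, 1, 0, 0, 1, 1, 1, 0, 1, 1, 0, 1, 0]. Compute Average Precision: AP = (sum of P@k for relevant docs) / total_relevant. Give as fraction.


Computing P@k for each relevant position:
Position 1: not relevant
Position 2: relevant, P@2 = 1/2 = 1/2
Position 3: not relevant
Position 4: not relevant
Position 5: relevant, P@5 = 2/5 = 2/5
Position 6: relevant, P@6 = 3/6 = 1/2
Position 7: relevant, P@7 = 4/7 = 4/7
Position 8: not relevant
Position 9: relevant, P@9 = 5/9 = 5/9
Position 10: relevant, P@10 = 6/10 = 3/5
Position 11: not relevant
Position 12: relevant, P@12 = 7/12 = 7/12
Position 13: not relevant
Sum of P@k = 1/2 + 2/5 + 1/2 + 4/7 + 5/9 + 3/5 + 7/12 = 935/252
AP = 935/252 / 7 = 935/1764

935/1764


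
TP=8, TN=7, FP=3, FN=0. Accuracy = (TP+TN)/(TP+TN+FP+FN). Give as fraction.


Accuracy = (TP + TN) / (TP + TN + FP + FN)
TP + TN = 8 + 7 = 15
Total = 8 + 7 + 3 + 0 = 18
Accuracy = 15 / 18 = 5/6

5/6


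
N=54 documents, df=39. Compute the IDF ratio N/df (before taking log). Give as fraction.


IDF ratio = N / df
= 54 / 39
= 18/13

18/13


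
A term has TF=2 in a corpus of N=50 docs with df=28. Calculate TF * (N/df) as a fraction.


TF * (N/df)
= 2 * (50/28)
= 2 * 25/14
= 25/7

25/7


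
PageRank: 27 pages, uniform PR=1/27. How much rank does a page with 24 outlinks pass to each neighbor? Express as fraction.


Initial PR = 1/27 = 1/27
Outlinks = 24
Contribution per link = PR / outlinks
= 1/27 / 24
= 1/648

1/648


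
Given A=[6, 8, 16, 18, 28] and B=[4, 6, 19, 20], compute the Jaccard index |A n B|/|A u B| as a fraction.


A intersect B = [6]
|A intersect B| = 1
A union B = [4, 6, 8, 16, 18, 19, 20, 28]
|A union B| = 8
Jaccard = 1/8 = 1/8

1/8


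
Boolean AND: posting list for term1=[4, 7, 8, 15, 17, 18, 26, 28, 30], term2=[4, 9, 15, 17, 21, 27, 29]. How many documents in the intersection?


Boolean AND: find intersection of posting lists
term1 docs: [4, 7, 8, 15, 17, 18, 26, 28, 30]
term2 docs: [4, 9, 15, 17, 21, 27, 29]
Intersection: [4, 15, 17]
|intersection| = 3

3


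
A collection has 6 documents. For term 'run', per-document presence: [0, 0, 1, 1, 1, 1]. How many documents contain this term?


Checking each document for 'run':
Doc 1: absent
Doc 2: absent
Doc 3: present
Doc 4: present
Doc 5: present
Doc 6: present
df = sum of presences = 0 + 0 + 1 + 1 + 1 + 1 = 4

4


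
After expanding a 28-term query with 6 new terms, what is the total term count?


Original terms: 28
Expansion terms: 6
Total = 28 + 6 = 34

34


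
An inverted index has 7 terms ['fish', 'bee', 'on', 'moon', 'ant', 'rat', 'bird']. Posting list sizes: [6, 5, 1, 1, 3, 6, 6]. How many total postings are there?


Summing posting list sizes:
'fish': 6 postings
'bee': 5 postings
'on': 1 postings
'moon': 1 postings
'ant': 3 postings
'rat': 6 postings
'bird': 6 postings
Total = 6 + 5 + 1 + 1 + 3 + 6 + 6 = 28

28


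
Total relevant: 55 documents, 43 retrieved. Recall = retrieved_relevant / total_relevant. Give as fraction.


Recall = retrieved_relevant / total_relevant
= 43 / 55
= 43 / (43 + 12)
= 43/55

43/55


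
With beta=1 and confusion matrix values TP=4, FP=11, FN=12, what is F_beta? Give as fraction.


P = TP/(TP+FP) = 4/15 = 4/15
R = TP/(TP+FN) = 4/16 = 1/4
beta^2 = 1^2 = 1
(1 + beta^2) = 2
Numerator = (1+beta^2)*P*R = 2/15
Denominator = beta^2*P + R = 4/15 + 1/4 = 31/60
F_beta = 8/31

8/31


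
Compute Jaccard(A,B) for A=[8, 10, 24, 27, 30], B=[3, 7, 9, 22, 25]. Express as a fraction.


A intersect B = []
|A intersect B| = 0
A union B = [3, 7, 8, 9, 10, 22, 24, 25, 27, 30]
|A union B| = 10
Jaccard = 0/10 = 0

0


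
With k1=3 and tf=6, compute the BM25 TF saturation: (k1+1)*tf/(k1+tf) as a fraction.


BM25 TF component = (k1+1)*tf / (k1+tf)
k1 = 3, tf = 6
Numerator = (3+1)*6 = 24
Denominator = 3 + 6 = 9
= 24/9 = 8/3

8/3


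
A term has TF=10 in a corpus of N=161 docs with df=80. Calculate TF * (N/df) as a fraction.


TF * (N/df)
= 10 * (161/80)
= 10 * 161/80
= 161/8

161/8


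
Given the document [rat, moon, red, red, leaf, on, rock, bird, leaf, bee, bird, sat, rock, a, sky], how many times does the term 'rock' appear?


Document has 15 words
Scanning for 'rock':
Found at positions: [6, 12]
Count = 2

2


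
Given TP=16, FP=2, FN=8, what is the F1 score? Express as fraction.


F1 = 2 * P * R / (P + R)
P = TP/(TP+FP) = 16/18 = 8/9
R = TP/(TP+FN) = 16/24 = 2/3
2 * P * R = 2 * 8/9 * 2/3 = 32/27
P + R = 8/9 + 2/3 = 14/9
F1 = 32/27 / 14/9 = 16/21

16/21


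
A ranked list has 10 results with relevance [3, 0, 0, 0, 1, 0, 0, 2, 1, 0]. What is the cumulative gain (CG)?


Cumulative Gain = sum of relevance scores
Position 1: rel=3, running sum=3
Position 2: rel=0, running sum=3
Position 3: rel=0, running sum=3
Position 4: rel=0, running sum=3
Position 5: rel=1, running sum=4
Position 6: rel=0, running sum=4
Position 7: rel=0, running sum=4
Position 8: rel=2, running sum=6
Position 9: rel=1, running sum=7
Position 10: rel=0, running sum=7
CG = 7

7


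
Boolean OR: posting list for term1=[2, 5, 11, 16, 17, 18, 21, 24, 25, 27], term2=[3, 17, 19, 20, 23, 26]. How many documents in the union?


Boolean OR: find union of posting lists
term1 docs: [2, 5, 11, 16, 17, 18, 21, 24, 25, 27]
term2 docs: [3, 17, 19, 20, 23, 26]
Union: [2, 3, 5, 11, 16, 17, 18, 19, 20, 21, 23, 24, 25, 26, 27]
|union| = 15

15


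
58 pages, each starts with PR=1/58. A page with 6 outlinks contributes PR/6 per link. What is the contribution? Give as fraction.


Initial PR = 1/58 = 1/58
Outlinks = 6
Contribution per link = PR / outlinks
= 1/58 / 6
= 1/348

1/348


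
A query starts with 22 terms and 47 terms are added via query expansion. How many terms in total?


Original terms: 22
Expansion terms: 47
Total = 22 + 47 = 69

69


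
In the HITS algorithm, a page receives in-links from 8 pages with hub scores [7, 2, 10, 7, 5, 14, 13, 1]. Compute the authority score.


Authority = sum of hub scores of in-linkers
In-link 1: hub score = 7
In-link 2: hub score = 2
In-link 3: hub score = 10
In-link 4: hub score = 7
In-link 5: hub score = 5
In-link 6: hub score = 14
In-link 7: hub score = 13
In-link 8: hub score = 1
Authority = 7 + 2 + 10 + 7 + 5 + 14 + 13 + 1 = 59

59


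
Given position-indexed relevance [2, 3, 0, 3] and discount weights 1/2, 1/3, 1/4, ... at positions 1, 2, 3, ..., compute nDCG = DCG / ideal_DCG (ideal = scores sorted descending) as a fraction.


Position discount weights w_i = 1/(i+1) for i=1..4:
Weights = [1/2, 1/3, 1/4, 1/5]
Actual relevance: [2, 3, 0, 3]
DCG = 2/2 + 3/3 + 0/4 + 3/5 = 13/5
Ideal relevance (sorted desc): [3, 3, 2, 0]
Ideal DCG = 3/2 + 3/3 + 2/4 + 0/5 = 3
nDCG = DCG / ideal_DCG = 13/5 / 3 = 13/15

13/15


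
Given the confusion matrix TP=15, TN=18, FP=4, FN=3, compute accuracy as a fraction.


Accuracy = (TP + TN) / (TP + TN + FP + FN)
TP + TN = 15 + 18 = 33
Total = 15 + 18 + 4 + 3 = 40
Accuracy = 33 / 40 = 33/40

33/40


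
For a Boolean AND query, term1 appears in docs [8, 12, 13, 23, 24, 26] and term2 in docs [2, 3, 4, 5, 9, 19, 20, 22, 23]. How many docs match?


Boolean AND: find intersection of posting lists
term1 docs: [8, 12, 13, 23, 24, 26]
term2 docs: [2, 3, 4, 5, 9, 19, 20, 22, 23]
Intersection: [23]
|intersection| = 1

1


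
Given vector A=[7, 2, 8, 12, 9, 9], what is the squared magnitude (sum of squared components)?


|A|^2 = sum of squared components
A[0]^2 = 7^2 = 49
A[1]^2 = 2^2 = 4
A[2]^2 = 8^2 = 64
A[3]^2 = 12^2 = 144
A[4]^2 = 9^2 = 81
A[5]^2 = 9^2 = 81
Sum = 49 + 4 + 64 + 144 + 81 + 81 = 423

423


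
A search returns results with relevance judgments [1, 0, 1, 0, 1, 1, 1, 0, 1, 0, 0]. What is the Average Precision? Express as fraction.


Computing P@k for each relevant position:
Position 1: relevant, P@1 = 1/1 = 1
Position 2: not relevant
Position 3: relevant, P@3 = 2/3 = 2/3
Position 4: not relevant
Position 5: relevant, P@5 = 3/5 = 3/5
Position 6: relevant, P@6 = 4/6 = 2/3
Position 7: relevant, P@7 = 5/7 = 5/7
Position 8: not relevant
Position 9: relevant, P@9 = 6/9 = 2/3
Position 10: not relevant
Position 11: not relevant
Sum of P@k = 1 + 2/3 + 3/5 + 2/3 + 5/7 + 2/3 = 151/35
AP = 151/35 / 6 = 151/210

151/210


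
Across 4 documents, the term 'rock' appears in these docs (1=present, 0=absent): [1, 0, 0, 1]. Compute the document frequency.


Checking each document for 'rock':
Doc 1: present
Doc 2: absent
Doc 3: absent
Doc 4: present
df = sum of presences = 1 + 0 + 0 + 1 = 2

2


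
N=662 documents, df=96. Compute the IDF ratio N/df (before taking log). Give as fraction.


IDF ratio = N / df
= 662 / 96
= 331/48

331/48


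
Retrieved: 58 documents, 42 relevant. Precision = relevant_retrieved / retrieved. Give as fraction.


Precision = relevant_retrieved / total_retrieved
= 42 / 58
= 42 / (42 + 16)
= 21/29

21/29


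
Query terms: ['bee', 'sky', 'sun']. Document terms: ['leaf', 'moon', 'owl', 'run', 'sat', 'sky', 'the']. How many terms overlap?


Query terms: ['bee', 'sky', 'sun']
Document terms: ['leaf', 'moon', 'owl', 'run', 'sat', 'sky', 'the']
Common terms: ['sky']
Overlap count = 1

1


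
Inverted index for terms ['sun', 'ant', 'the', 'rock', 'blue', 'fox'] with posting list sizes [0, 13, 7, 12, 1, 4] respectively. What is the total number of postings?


Summing posting list sizes:
'sun': 0 postings
'ant': 13 postings
'the': 7 postings
'rock': 12 postings
'blue': 1 postings
'fox': 4 postings
Total = 0 + 13 + 7 + 12 + 1 + 4 = 37

37


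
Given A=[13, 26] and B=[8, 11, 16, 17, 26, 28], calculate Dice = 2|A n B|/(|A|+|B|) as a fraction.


A intersect B = [26]
|A intersect B| = 1
|A| = 2, |B| = 6
Dice = 2*1 / (2+6)
= 2 / 8 = 1/4

1/4


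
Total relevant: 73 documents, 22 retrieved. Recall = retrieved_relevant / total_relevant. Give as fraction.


Recall = retrieved_relevant / total_relevant
= 22 / 73
= 22 / (22 + 51)
= 22/73

22/73


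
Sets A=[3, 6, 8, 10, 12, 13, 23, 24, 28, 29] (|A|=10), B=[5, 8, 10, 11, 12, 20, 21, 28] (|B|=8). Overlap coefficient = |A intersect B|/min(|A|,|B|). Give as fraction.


A intersect B = [8, 10, 12, 28]
|A intersect B| = 4
min(|A|, |B|) = min(10, 8) = 8
Overlap = 4 / 8 = 1/2

1/2


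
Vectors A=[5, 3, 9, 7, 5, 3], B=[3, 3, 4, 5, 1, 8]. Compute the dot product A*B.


Dot product = sum of element-wise products
A[0]*B[0] = 5*3 = 15
A[1]*B[1] = 3*3 = 9
A[2]*B[2] = 9*4 = 36
A[3]*B[3] = 7*5 = 35
A[4]*B[4] = 5*1 = 5
A[5]*B[5] = 3*8 = 24
Sum = 15 + 9 + 36 + 35 + 5 + 24 = 124

124


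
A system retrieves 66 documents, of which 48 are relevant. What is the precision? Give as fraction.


Precision = relevant_retrieved / total_retrieved
= 48 / 66
= 48 / (48 + 18)
= 8/11

8/11


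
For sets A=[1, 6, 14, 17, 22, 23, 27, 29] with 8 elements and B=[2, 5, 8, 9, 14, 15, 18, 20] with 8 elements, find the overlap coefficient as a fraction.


A intersect B = [14]
|A intersect B| = 1
min(|A|, |B|) = min(8, 8) = 8
Overlap = 1 / 8 = 1/8

1/8


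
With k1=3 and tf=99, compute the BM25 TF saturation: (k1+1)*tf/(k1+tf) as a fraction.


BM25 TF component = (k1+1)*tf / (k1+tf)
k1 = 3, tf = 99
Numerator = (3+1)*99 = 396
Denominator = 3 + 99 = 102
= 396/102 = 66/17

66/17


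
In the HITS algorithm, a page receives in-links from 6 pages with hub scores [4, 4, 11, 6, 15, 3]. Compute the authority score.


Authority = sum of hub scores of in-linkers
In-link 1: hub score = 4
In-link 2: hub score = 4
In-link 3: hub score = 11
In-link 4: hub score = 6
In-link 5: hub score = 15
In-link 6: hub score = 3
Authority = 4 + 4 + 11 + 6 + 15 + 3 = 43

43


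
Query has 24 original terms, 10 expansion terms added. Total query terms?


Original terms: 24
Expansion terms: 10
Total = 24 + 10 = 34

34


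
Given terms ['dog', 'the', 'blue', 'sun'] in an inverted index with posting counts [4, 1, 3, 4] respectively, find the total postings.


Summing posting list sizes:
'dog': 4 postings
'the': 1 postings
'blue': 3 postings
'sun': 4 postings
Total = 4 + 1 + 3 + 4 = 12

12


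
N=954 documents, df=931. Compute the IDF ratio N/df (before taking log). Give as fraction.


IDF ratio = N / df
= 954 / 931
= 954/931

954/931


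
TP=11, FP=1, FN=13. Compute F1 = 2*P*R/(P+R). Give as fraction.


F1 = 2 * P * R / (P + R)
P = TP/(TP+FP) = 11/12 = 11/12
R = TP/(TP+FN) = 11/24 = 11/24
2 * P * R = 2 * 11/12 * 11/24 = 121/144
P + R = 11/12 + 11/24 = 11/8
F1 = 121/144 / 11/8 = 11/18

11/18


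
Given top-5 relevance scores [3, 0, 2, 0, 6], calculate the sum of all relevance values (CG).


Cumulative Gain = sum of relevance scores
Position 1: rel=3, running sum=3
Position 2: rel=0, running sum=3
Position 3: rel=2, running sum=5
Position 4: rel=0, running sum=5
Position 5: rel=6, running sum=11
CG = 11

11


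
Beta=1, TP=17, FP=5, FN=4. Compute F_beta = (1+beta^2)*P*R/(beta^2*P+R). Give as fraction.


P = TP/(TP+FP) = 17/22 = 17/22
R = TP/(TP+FN) = 17/21 = 17/21
beta^2 = 1^2 = 1
(1 + beta^2) = 2
Numerator = (1+beta^2)*P*R = 289/231
Denominator = beta^2*P + R = 17/22 + 17/21 = 731/462
F_beta = 34/43

34/43


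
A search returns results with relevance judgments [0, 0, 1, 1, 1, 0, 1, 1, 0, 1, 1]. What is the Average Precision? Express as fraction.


Computing P@k for each relevant position:
Position 1: not relevant
Position 2: not relevant
Position 3: relevant, P@3 = 1/3 = 1/3
Position 4: relevant, P@4 = 2/4 = 1/2
Position 5: relevant, P@5 = 3/5 = 3/5
Position 6: not relevant
Position 7: relevant, P@7 = 4/7 = 4/7
Position 8: relevant, P@8 = 5/8 = 5/8
Position 9: not relevant
Position 10: relevant, P@10 = 6/10 = 3/5
Position 11: relevant, P@11 = 7/11 = 7/11
Sum of P@k = 1/3 + 1/2 + 3/5 + 4/7 + 5/8 + 3/5 + 7/11 = 35723/9240
AP = 35723/9240 / 7 = 35723/64680

35723/64680


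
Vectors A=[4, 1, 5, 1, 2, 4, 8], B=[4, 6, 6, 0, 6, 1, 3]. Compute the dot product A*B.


Dot product = sum of element-wise products
A[0]*B[0] = 4*4 = 16
A[1]*B[1] = 1*6 = 6
A[2]*B[2] = 5*6 = 30
A[3]*B[3] = 1*0 = 0
A[4]*B[4] = 2*6 = 12
A[5]*B[5] = 4*1 = 4
A[6]*B[6] = 8*3 = 24
Sum = 16 + 6 + 30 + 0 + 12 + 4 + 24 = 92

92


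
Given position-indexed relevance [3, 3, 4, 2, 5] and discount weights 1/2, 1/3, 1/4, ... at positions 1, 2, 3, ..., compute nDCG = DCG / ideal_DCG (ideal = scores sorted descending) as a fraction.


Position discount weights w_i = 1/(i+1) for i=1..5:
Weights = [1/2, 1/3, 1/4, 1/5, 1/6]
Actual relevance: [3, 3, 4, 2, 5]
DCG = 3/2 + 3/3 + 4/4 + 2/5 + 5/6 = 71/15
Ideal relevance (sorted desc): [5, 4, 3, 3, 2]
Ideal DCG = 5/2 + 4/3 + 3/4 + 3/5 + 2/6 = 331/60
nDCG = DCG / ideal_DCG = 71/15 / 331/60 = 284/331

284/331


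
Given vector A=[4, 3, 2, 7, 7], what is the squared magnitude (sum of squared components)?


|A|^2 = sum of squared components
A[0]^2 = 4^2 = 16
A[1]^2 = 3^2 = 9
A[2]^2 = 2^2 = 4
A[3]^2 = 7^2 = 49
A[4]^2 = 7^2 = 49
Sum = 16 + 9 + 4 + 49 + 49 = 127

127


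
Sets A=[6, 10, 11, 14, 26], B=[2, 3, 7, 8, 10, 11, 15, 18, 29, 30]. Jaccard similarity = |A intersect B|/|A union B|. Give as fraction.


A intersect B = [10, 11]
|A intersect B| = 2
A union B = [2, 3, 6, 7, 8, 10, 11, 14, 15, 18, 26, 29, 30]
|A union B| = 13
Jaccard = 2/13 = 2/13

2/13


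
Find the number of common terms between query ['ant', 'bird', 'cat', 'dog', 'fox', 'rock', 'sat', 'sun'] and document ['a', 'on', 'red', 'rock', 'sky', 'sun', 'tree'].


Query terms: ['ant', 'bird', 'cat', 'dog', 'fox', 'rock', 'sat', 'sun']
Document terms: ['a', 'on', 'red', 'rock', 'sky', 'sun', 'tree']
Common terms: ['rock', 'sun']
Overlap count = 2

2
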